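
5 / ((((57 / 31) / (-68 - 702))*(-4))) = 59675 / 114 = 523.46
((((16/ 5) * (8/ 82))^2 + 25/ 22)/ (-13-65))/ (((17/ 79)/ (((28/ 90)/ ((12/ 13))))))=-630827561/ 25462107000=-0.02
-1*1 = -1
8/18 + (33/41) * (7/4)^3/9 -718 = -717.08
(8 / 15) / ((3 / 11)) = 1.96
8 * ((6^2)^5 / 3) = 161243136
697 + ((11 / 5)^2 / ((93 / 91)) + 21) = 1680361 / 2325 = 722.74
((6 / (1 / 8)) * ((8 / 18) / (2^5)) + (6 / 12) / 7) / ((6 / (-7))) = -31 / 36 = -0.86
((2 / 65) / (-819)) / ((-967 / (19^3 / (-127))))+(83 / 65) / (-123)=-2783291569 / 268047221715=-0.01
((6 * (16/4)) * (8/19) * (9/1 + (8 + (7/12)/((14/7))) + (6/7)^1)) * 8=195136/133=1467.19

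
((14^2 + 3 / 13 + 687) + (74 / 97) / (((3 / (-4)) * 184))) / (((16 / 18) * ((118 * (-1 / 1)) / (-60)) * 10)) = 691636905 / 13689416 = 50.52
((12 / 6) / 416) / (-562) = -1 / 116896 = -0.00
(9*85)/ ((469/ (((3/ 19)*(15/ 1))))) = 34425/ 8911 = 3.86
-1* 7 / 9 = -7 / 9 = -0.78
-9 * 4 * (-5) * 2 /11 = 360 /11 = 32.73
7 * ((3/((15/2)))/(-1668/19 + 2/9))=-1197/37435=-0.03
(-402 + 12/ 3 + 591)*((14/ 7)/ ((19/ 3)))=60.95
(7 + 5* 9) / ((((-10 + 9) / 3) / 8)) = -1248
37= 37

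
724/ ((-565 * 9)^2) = 724/ 25857225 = 0.00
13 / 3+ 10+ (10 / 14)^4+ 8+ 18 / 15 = 856928 / 36015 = 23.79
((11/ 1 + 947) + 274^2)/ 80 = 38017/ 40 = 950.42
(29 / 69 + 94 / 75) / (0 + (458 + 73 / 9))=8661 / 2412125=0.00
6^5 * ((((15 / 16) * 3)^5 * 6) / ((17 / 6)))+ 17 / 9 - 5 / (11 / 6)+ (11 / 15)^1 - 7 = 2897820.11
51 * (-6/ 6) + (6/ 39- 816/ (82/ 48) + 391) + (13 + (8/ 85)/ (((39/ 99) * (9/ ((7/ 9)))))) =-152273239/ 1223235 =-124.48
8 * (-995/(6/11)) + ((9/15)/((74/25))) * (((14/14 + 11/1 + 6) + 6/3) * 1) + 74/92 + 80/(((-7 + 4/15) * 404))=-759861301153/52086306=-14588.50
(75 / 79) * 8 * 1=600 / 79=7.59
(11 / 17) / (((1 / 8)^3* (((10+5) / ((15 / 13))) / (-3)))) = -16896 / 221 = -76.45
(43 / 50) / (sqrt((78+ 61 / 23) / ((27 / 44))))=0.08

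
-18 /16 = -9 /8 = -1.12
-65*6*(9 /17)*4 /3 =-4680 /17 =-275.29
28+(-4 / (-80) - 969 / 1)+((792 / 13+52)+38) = -205407 / 260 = -790.03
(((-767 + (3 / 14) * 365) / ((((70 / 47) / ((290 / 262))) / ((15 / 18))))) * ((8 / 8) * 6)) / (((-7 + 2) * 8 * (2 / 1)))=13143409 / 410816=31.99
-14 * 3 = -42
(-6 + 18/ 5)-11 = -67/ 5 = -13.40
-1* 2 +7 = 5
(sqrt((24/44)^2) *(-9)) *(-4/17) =216/187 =1.16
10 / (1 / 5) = 50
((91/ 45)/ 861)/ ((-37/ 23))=-299/ 204795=-0.00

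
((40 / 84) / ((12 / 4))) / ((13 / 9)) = 10 / 91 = 0.11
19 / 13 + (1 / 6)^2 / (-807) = 1.46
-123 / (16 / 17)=-2091 / 16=-130.69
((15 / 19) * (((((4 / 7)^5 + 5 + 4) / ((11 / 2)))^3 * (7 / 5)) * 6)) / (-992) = -31785643151135127 / 1063398163935258382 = -0.03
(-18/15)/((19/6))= -0.38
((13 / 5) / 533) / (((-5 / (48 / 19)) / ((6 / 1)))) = -288 / 19475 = -0.01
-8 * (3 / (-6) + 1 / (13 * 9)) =460 / 117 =3.93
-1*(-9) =9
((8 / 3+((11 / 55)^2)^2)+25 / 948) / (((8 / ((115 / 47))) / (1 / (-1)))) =-12240393 / 14852000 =-0.82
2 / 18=1 / 9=0.11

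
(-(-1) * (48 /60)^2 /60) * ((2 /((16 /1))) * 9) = 3 /250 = 0.01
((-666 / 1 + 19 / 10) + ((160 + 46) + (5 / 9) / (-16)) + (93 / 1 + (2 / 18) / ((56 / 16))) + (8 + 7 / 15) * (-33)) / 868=-216553 / 291648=-0.74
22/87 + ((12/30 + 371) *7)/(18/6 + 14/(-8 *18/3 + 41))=1131023/435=2600.05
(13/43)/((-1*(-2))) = 13/86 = 0.15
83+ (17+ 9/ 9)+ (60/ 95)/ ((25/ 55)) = 9727/ 95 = 102.39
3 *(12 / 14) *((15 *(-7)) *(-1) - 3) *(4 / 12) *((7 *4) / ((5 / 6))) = 2937.60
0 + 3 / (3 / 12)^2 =48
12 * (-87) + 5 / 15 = -3131 / 3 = -1043.67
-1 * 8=-8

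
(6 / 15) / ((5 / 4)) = 0.32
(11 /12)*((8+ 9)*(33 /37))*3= 6171 /148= 41.70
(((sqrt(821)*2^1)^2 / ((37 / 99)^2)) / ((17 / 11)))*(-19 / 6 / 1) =-1121162526 / 23273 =-48174.39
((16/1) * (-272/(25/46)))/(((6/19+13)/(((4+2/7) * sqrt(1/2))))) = -496128 * sqrt(2)/385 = -1822.42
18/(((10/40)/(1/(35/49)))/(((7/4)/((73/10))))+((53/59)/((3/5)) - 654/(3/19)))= -312228/71808241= -0.00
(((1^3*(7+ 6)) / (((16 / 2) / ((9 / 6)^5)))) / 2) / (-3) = -1053 / 512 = -2.06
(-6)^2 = 36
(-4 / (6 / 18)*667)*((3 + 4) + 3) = -80040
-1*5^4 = -625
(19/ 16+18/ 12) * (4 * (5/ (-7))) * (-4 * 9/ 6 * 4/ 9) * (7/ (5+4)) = 430/ 27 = 15.93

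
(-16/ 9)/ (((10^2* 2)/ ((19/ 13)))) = -38/ 2925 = -0.01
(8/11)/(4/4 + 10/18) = 36/77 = 0.47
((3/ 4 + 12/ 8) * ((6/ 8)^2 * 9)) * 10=3645/ 32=113.91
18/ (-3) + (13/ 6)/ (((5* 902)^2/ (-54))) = -6.00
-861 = -861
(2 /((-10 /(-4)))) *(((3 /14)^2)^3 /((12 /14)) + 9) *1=19361907 /2689120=7.20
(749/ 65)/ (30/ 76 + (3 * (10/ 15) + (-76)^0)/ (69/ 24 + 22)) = 5663938/ 253305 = 22.36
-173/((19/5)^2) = -4325/361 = -11.98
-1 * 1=-1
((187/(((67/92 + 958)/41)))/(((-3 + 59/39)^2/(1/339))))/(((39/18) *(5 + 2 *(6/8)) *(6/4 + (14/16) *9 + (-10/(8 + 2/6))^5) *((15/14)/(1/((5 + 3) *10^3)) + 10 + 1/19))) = 2345335300000/183011801099677103669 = 0.00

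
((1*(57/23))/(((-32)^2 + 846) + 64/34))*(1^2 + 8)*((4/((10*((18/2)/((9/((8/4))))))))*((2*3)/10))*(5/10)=26163/36595300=0.00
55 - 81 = -26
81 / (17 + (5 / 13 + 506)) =13 / 84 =0.15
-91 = -91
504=504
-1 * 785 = -785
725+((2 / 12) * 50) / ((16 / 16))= 2200 / 3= 733.33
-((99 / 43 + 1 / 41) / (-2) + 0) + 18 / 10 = 26122 / 8815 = 2.96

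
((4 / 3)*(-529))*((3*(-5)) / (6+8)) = 5290 / 7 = 755.71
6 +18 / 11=84 / 11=7.64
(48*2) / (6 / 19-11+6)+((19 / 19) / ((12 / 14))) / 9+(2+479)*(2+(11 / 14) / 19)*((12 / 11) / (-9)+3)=519250847 / 185031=2806.29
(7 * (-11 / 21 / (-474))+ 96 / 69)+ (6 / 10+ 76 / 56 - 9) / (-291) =79016179 / 55518435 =1.42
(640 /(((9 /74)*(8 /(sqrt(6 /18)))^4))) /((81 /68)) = 3145 /26244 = 0.12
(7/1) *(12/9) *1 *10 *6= 560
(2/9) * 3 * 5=10/3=3.33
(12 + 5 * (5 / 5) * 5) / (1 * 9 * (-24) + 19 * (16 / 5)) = -0.24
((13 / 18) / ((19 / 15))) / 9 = 65 / 1026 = 0.06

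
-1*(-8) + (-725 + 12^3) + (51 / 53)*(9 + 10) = 54552 / 53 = 1029.28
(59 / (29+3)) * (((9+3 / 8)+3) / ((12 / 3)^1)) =5841 / 1024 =5.70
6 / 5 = 1.20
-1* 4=-4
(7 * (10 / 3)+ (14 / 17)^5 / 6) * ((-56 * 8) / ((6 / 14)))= -104176772224 / 4259571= -24457.10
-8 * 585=-4680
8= 8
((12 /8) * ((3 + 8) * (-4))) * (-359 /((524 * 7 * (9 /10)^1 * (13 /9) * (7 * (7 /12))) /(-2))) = -1421640 /584129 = -2.43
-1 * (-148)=148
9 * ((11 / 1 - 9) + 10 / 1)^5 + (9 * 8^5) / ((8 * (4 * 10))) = 11202048 / 5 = 2240409.60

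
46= 46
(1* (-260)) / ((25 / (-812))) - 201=41219 / 5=8243.80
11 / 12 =0.92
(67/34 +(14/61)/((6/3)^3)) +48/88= 116111/45628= 2.54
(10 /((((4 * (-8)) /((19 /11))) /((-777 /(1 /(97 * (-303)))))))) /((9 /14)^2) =-11811704065 /396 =-29827535.52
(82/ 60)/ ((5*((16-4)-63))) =-41/ 7650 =-0.01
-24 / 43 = -0.56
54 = 54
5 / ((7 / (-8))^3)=-2560 / 343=-7.46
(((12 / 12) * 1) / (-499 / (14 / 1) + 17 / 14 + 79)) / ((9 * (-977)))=-7 / 2743416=-0.00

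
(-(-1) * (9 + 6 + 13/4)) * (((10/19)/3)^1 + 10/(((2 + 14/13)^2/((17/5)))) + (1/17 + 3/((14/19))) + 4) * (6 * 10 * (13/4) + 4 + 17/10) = 3152797508883/72352000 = 43575.82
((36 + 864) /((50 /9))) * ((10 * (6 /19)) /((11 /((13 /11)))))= 126360 /2299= 54.96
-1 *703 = -703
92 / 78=46 / 39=1.18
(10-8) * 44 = 88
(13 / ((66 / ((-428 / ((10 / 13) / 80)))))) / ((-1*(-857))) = -289328 / 28281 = -10.23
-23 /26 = -0.88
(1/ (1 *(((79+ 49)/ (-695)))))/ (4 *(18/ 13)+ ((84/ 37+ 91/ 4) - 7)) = -0.23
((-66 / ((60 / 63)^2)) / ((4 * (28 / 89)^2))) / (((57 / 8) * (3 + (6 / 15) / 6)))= -2352537 / 279680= -8.41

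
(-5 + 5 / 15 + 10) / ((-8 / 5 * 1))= -10 / 3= -3.33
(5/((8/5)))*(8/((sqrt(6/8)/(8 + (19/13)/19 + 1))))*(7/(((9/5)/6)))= 413000*sqrt(3)/117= 6113.99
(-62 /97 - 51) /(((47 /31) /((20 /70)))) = -310558 /31913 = -9.73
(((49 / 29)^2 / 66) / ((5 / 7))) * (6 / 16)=16807 / 740080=0.02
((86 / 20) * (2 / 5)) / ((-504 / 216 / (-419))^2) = 67942107 / 1225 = 55462.94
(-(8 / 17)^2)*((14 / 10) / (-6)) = 224 / 4335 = 0.05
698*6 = 4188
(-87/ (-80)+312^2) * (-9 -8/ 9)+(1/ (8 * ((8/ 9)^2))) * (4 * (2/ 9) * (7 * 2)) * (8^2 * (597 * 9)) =-68552821/ 240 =-285636.75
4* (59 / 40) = 59 / 10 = 5.90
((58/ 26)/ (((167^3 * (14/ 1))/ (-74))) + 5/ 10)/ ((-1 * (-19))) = 423826987/ 16105507054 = 0.03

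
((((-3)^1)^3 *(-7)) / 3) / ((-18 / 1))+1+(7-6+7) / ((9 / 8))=83 / 18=4.61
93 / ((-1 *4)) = -93 / 4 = -23.25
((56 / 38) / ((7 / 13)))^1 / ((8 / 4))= 26 / 19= 1.37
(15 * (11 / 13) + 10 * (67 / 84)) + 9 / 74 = 210001 / 10101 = 20.79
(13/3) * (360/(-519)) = -520/173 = -3.01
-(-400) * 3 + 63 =1263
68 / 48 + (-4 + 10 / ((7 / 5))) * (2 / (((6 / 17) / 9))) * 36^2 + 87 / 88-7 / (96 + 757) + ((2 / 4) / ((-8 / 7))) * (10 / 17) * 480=5563478536201 / 26797848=207609.15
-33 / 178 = -0.19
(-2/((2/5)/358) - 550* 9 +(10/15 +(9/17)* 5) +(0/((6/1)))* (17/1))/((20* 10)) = -343571/10200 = -33.68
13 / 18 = 0.72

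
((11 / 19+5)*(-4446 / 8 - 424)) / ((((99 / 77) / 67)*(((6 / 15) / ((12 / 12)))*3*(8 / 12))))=-487072915 / 1368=-356047.45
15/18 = 5/6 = 0.83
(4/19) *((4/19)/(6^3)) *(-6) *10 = -40/3249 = -0.01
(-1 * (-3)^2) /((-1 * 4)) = 9 /4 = 2.25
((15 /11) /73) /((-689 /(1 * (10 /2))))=-75 /553267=-0.00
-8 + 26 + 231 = 249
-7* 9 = -63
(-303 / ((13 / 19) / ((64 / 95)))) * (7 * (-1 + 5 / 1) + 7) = -135744 / 13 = -10441.85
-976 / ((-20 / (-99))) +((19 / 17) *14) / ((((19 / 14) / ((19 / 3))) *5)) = -1228232 / 255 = -4816.60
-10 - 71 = -81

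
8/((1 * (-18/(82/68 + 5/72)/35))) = -19.84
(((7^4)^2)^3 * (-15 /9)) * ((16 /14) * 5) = -5473749468016183268600 /3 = -1824583156005394422866.67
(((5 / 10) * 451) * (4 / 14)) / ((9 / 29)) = 13079 / 63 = 207.60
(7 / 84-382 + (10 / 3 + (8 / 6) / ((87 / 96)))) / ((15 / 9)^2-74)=393705 / 74356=5.29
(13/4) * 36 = 117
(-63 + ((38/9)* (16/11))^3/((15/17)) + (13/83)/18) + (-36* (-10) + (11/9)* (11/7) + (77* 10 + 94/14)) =22631444410213/16912311570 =1338.16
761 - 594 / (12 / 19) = -359 / 2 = -179.50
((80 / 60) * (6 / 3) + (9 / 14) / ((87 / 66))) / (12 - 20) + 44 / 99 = 733 / 14616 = 0.05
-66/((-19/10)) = 660/19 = 34.74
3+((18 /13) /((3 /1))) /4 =81 /26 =3.12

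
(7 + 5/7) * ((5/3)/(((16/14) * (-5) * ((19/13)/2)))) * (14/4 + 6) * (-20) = 585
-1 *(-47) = 47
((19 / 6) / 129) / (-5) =-19 / 3870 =-0.00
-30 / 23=-1.30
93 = 93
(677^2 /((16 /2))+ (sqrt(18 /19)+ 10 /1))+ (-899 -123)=3 * sqrt(38) /19+ 450233 /8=56280.10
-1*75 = -75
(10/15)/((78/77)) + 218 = 218.66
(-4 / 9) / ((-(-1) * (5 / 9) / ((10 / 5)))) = -8 / 5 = -1.60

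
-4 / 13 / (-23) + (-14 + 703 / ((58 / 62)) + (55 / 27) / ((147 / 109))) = 25433058946 / 34415199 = 739.01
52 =52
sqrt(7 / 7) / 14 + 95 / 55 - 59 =-8809 / 154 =-57.20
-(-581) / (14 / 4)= 166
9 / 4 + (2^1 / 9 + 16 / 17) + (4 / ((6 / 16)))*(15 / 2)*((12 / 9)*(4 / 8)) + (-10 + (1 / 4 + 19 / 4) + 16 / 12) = 32485 / 612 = 53.08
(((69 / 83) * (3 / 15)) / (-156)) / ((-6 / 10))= 23 / 12948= 0.00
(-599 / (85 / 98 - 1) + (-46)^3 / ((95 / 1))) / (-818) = -2155661 / 505115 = -4.27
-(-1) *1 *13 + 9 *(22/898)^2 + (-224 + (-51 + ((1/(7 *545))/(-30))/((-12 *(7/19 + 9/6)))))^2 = 36247957572876632673942961/479229422868266490000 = 75638.01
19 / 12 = 1.58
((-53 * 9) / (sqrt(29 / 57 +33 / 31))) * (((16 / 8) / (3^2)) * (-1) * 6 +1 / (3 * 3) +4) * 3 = -795 * sqrt(1228065) / 278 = -3169.08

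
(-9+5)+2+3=1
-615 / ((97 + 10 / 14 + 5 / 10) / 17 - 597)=146370 / 140711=1.04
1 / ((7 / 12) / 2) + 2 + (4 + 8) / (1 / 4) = 374 / 7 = 53.43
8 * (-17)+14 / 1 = -122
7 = 7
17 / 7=2.43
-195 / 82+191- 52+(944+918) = 1998.62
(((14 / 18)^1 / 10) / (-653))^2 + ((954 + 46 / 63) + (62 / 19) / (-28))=438521254253767 / 459370415700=954.61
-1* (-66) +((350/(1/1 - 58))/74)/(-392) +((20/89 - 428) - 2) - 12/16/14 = -1912147991/5255628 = -363.83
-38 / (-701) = 0.05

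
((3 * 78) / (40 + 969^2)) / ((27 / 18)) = 156 / 939001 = 0.00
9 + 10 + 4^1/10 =97/5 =19.40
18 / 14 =9 / 7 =1.29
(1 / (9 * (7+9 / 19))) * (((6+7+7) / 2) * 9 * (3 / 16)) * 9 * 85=218025 / 1136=191.92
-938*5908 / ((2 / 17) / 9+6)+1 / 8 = -847880597 / 920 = -921609.34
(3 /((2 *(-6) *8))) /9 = -1 /288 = -0.00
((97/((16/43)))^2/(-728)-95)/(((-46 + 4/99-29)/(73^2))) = 18518903283771/1383036928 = 13390.03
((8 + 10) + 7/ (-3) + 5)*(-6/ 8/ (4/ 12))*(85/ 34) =-465/ 4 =-116.25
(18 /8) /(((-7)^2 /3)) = 27 /196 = 0.14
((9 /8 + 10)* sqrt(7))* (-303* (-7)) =62429.48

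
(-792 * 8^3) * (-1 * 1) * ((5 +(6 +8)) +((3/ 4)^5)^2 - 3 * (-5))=13809971.36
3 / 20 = 0.15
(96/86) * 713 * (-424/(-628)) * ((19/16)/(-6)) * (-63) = 45233433/6751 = 6700.26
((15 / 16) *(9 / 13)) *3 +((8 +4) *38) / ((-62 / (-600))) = 28466955 / 6448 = 4414.85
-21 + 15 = -6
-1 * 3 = -3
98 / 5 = 19.60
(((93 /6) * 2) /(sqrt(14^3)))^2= 961 /2744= 0.35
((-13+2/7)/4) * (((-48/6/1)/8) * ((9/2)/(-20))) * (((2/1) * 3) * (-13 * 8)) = 31239/70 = 446.27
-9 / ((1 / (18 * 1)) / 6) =-972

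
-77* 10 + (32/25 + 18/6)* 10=-3636/5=-727.20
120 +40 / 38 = 121.05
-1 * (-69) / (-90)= -0.77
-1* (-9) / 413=9 / 413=0.02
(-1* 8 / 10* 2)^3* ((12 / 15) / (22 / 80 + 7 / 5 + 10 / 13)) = -212992 / 158875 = -1.34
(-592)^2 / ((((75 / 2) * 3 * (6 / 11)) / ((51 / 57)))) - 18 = 65305918 / 12825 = 5092.08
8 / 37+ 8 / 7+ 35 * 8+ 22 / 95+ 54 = 8257208 / 24605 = 335.59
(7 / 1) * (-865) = -6055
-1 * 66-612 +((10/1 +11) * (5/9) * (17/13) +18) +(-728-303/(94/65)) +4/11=-63791749/40326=-1581.90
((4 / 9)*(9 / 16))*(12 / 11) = 3 / 11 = 0.27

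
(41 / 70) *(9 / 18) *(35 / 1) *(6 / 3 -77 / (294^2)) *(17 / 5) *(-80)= -17205445 / 3087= -5573.52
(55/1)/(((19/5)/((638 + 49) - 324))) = 99825/19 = 5253.95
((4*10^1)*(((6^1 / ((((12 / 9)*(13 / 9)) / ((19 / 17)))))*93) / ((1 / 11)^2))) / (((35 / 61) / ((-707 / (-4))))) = 106698459087 / 221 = 482798457.41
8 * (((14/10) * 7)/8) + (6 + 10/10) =84/5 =16.80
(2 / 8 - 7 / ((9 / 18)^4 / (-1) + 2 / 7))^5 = -291407050746196551 / 10000000000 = -29140705.07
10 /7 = 1.43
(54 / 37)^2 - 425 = -578909 / 1369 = -422.87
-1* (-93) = 93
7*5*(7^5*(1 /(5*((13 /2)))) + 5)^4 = 9287401214003008887 /3570125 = 2601421858899.34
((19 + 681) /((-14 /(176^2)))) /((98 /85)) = -65824000 /49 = -1343346.94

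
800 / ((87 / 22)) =17600 / 87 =202.30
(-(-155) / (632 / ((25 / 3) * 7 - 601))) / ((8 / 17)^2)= -18231565 / 30336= -600.99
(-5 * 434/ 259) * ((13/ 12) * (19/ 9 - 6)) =70525/ 1998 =35.30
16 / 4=4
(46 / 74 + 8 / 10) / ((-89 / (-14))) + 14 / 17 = 293104 / 279905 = 1.05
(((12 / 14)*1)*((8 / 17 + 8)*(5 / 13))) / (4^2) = 270 / 1547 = 0.17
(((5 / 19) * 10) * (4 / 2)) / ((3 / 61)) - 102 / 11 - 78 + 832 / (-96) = 6946 / 627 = 11.08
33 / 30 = 11 / 10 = 1.10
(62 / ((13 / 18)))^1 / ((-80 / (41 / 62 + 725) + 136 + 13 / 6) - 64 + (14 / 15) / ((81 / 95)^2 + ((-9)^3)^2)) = 80273361065850072 / 69248973994087225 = 1.16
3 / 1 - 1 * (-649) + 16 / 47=30660 / 47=652.34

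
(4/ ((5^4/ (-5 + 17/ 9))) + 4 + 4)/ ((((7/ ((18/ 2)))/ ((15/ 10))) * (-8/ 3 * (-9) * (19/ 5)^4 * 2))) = 5611/ 3648988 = 0.00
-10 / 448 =-5 / 224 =-0.02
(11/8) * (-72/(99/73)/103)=-73/103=-0.71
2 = 2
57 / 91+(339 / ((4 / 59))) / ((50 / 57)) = 5700.91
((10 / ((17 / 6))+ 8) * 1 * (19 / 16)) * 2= 931 / 34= 27.38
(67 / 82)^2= 4489 / 6724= 0.67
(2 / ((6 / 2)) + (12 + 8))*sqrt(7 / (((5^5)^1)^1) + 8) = 62*sqrt(125035) / 375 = 58.46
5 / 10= 1 / 2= 0.50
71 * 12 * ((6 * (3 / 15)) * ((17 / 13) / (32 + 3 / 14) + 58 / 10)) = 5971.42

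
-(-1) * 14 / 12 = 7 / 6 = 1.17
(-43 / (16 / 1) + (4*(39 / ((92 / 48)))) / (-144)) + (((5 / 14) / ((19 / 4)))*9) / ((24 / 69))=-63981 / 48944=-1.31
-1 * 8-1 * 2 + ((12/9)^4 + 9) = 175/81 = 2.16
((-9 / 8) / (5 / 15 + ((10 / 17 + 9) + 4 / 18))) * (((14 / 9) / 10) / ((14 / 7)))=-1071 / 124160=-0.01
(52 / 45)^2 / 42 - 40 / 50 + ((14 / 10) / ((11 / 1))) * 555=69.87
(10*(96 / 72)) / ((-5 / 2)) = -16 / 3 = -5.33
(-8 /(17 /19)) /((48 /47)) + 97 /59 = -42793 /6018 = -7.11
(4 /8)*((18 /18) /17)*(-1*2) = -1 /17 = -0.06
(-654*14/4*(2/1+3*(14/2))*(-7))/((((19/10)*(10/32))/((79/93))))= 310547104/589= 527244.66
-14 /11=-1.27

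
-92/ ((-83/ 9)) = 828/ 83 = 9.98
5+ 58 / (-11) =-0.27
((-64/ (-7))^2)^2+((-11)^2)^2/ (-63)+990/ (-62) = 4514469056/ 669879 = 6739.23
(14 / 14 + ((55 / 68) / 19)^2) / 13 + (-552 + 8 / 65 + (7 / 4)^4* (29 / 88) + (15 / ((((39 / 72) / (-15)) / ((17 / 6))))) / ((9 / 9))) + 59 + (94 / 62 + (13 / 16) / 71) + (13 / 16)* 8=-557704237012294499 / 336249061857280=-1658.60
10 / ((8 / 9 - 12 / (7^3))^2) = 47647845 / 3474248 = 13.71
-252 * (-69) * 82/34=712908/17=41935.76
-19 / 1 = -19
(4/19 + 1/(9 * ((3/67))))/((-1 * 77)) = -1381/39501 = -0.03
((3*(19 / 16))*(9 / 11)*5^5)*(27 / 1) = 43284375 / 176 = 245933.95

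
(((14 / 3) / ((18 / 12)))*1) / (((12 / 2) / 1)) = 14 / 27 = 0.52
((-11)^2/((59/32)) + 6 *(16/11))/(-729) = -48256/473121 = -0.10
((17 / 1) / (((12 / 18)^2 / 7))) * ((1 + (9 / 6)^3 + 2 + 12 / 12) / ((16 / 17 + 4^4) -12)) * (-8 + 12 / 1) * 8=358071 / 1388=257.98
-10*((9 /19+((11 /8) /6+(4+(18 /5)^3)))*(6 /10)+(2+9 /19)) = -6324909 /19000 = -332.89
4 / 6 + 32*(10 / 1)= 962 / 3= 320.67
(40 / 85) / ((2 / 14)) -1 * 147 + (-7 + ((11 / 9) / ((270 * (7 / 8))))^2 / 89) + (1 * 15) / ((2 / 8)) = -9927114128038 / 109442892825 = -90.71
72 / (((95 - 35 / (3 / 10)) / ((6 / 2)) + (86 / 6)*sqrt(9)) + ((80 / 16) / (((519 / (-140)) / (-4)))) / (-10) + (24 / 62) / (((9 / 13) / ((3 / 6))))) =868806 / 428585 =2.03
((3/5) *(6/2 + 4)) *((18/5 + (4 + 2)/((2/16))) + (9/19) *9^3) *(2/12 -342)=-541359399/950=-569852.00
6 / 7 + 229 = 1609 / 7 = 229.86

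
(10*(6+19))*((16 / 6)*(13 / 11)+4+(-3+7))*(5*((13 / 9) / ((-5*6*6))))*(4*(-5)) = 5980000 / 2673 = 2237.19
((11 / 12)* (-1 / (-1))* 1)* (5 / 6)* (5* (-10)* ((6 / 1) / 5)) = -275 / 6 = -45.83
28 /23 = 1.22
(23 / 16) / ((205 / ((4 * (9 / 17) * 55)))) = 2277 / 2788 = 0.82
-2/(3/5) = -10/3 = -3.33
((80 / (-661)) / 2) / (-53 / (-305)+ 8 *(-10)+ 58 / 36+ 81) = -219600 / 10106029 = -0.02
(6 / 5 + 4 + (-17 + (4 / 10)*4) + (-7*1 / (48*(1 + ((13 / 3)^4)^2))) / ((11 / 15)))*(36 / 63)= -7322058991407 / 1256235414280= -5.83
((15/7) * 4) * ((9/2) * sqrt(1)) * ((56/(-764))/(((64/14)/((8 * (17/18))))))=-4.67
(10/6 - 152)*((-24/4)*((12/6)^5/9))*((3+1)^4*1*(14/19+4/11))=903515.32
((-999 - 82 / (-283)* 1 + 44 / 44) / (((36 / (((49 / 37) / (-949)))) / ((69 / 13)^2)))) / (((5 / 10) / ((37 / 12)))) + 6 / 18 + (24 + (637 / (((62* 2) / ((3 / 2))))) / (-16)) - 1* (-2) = 5865916991143 / 180098881664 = 32.57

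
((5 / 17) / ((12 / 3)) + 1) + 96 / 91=13171 / 6188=2.13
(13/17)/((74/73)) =0.75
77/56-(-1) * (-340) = -2709/8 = -338.62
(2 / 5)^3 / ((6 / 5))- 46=-45.95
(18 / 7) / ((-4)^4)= 9 / 896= 0.01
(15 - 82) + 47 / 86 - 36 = -102.45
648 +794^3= 500566832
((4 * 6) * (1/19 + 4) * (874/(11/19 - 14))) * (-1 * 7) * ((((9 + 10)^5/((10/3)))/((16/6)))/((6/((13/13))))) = 1749683360271/850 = 2058451012.08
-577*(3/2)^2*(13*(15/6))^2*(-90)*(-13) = -12835148625/8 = -1604393578.12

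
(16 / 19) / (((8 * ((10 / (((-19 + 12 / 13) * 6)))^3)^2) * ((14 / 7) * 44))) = 7858047974841 / 4035212324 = 1947.37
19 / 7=2.71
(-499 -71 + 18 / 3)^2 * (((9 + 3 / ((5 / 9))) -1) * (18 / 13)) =383623776 / 65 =5901904.25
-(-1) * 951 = 951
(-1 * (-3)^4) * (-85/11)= 6885/11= 625.91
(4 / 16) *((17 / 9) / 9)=17 / 324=0.05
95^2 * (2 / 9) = 18050 / 9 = 2005.56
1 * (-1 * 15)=-15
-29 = -29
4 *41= 164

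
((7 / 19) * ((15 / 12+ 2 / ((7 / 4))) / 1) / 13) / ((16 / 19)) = 0.08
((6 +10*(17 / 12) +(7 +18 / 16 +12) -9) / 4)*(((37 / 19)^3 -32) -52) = -394652753 / 658464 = -599.35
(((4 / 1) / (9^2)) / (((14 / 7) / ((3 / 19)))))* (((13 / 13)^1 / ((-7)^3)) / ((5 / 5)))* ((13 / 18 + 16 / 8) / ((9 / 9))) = -1 / 32319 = -0.00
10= 10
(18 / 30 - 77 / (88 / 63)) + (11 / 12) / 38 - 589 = -733591 / 1140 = -643.50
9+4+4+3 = 20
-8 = -8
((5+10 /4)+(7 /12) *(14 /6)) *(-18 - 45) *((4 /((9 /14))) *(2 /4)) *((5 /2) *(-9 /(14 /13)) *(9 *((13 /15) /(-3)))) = -377377 /4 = -94344.25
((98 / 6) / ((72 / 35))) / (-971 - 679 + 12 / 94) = -80605 / 16749504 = -0.00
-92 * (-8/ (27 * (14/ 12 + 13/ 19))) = 14.73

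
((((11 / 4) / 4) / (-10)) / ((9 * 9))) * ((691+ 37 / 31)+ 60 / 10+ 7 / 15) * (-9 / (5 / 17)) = 60751999 / 3348000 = 18.15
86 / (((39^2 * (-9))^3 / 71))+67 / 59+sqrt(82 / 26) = 171866001158269 / 151344687904371+sqrt(533) / 13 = 2.91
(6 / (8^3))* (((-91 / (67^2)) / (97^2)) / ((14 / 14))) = -273 / 10812672256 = -0.00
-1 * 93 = -93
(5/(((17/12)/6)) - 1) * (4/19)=1372/323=4.25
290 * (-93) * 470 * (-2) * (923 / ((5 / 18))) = 84238961040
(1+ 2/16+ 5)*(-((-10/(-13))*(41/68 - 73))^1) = 1206135/3536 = 341.10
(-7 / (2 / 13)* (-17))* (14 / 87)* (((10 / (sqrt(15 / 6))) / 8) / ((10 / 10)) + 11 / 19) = 119119 / 1653 + 10829* sqrt(10) / 348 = 170.47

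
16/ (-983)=-16/ 983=-0.02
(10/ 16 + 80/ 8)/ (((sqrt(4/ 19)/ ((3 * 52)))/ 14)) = 23205 * sqrt(19)/ 2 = 50574.12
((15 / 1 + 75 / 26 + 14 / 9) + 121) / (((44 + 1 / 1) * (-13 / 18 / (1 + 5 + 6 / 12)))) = -32863 / 1170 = -28.09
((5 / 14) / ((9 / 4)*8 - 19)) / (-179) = 5 / 2506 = 0.00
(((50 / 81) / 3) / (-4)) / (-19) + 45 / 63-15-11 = -1634243 / 64638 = -25.28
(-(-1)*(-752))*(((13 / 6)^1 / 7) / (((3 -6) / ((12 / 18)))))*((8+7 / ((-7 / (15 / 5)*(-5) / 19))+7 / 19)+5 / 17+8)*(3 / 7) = 147686032 / 237405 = 622.08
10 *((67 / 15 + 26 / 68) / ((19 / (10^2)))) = 247300 / 969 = 255.21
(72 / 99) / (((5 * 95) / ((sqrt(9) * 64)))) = 1536 / 5225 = 0.29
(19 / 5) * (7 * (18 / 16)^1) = 1197 / 40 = 29.92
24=24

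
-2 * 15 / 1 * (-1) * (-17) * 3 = -1530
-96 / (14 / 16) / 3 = -256 / 7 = -36.57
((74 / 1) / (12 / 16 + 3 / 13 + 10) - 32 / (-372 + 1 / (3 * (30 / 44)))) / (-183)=-32576552 / 873456987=-0.04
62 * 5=310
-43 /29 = -1.48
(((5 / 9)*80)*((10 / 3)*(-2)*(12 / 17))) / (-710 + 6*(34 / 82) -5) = 1312000 / 4469589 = 0.29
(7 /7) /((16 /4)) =1 /4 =0.25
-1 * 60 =-60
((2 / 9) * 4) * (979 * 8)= 6961.78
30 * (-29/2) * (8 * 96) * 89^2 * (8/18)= -1176110080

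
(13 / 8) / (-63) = -13 / 504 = -0.03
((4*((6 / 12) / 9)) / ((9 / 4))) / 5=8 / 405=0.02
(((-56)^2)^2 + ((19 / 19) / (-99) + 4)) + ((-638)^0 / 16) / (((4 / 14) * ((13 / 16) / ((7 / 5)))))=126570019721 / 12870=9834500.37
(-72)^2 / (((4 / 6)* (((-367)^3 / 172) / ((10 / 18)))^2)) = 71001600 / 2443410216924769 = 0.00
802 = 802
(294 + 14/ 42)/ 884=883/ 2652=0.33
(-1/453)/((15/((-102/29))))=34/65685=0.00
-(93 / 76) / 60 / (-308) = 31 / 468160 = 0.00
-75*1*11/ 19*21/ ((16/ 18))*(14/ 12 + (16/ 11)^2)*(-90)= 506685375/ 1672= 303041.49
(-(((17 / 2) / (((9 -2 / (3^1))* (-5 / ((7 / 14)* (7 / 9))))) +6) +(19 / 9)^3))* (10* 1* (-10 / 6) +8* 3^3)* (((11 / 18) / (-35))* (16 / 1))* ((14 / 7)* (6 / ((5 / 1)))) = 294040967792 / 143521875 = 2048.75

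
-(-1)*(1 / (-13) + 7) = 90 / 13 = 6.92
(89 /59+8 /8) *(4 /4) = 148 /59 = 2.51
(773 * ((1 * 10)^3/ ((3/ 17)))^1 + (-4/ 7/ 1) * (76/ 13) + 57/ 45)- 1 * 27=1993038438/ 455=4380304.26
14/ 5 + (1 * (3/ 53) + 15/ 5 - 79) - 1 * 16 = -23623/ 265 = -89.14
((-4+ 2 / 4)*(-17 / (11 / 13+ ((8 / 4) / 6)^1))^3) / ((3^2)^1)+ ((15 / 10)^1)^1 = 226963089 / 194672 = 1165.87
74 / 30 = 37 / 15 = 2.47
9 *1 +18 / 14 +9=135 / 7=19.29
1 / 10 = 0.10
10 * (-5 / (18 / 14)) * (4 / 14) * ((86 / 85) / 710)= -172 / 10863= -0.02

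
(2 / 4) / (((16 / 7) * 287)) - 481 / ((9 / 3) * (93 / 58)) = -36601897 / 366048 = -99.99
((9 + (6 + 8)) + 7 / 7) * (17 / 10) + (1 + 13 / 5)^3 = 10932 / 125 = 87.46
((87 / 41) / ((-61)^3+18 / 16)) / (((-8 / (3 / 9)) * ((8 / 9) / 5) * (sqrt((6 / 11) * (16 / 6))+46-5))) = 2871 / 53676200840-261 * sqrt(11) / 550181058610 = 0.00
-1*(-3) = 3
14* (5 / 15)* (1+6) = 98 / 3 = 32.67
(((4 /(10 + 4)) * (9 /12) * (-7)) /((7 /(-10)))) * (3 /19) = 45 /133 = 0.34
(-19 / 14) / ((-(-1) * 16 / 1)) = -19 / 224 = -0.08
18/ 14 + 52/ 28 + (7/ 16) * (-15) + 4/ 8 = -327/ 112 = -2.92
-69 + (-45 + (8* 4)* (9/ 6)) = -66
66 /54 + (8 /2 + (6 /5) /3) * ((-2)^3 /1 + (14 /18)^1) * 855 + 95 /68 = -16626437 /612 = -27167.38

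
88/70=44/35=1.26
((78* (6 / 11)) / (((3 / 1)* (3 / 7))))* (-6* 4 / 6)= -1456 / 11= -132.36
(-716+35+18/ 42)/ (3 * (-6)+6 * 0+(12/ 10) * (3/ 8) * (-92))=7940/ 693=11.46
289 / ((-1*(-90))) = 289 / 90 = 3.21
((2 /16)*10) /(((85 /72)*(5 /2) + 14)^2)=25920 /5958481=0.00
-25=-25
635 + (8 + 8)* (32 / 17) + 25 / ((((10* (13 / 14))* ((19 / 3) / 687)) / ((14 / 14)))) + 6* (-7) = 3842766 / 4199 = 915.16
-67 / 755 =-0.09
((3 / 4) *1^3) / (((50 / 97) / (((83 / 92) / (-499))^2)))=2004699 / 421508892800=0.00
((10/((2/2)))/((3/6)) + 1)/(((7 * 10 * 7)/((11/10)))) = 33/700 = 0.05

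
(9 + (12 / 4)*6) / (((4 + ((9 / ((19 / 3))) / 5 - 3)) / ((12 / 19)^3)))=116640 / 22021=5.30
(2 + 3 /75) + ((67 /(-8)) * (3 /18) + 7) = 9173 /1200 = 7.64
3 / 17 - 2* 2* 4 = -269 / 17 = -15.82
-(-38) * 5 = 190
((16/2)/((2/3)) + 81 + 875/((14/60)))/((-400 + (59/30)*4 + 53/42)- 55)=-8.62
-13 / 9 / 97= -13 / 873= -0.01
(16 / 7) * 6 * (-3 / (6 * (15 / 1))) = -16 / 35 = -0.46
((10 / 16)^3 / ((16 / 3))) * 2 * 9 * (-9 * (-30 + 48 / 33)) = 4768875 / 22528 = 211.69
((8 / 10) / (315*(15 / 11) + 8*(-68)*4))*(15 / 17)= -132 / 326587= -0.00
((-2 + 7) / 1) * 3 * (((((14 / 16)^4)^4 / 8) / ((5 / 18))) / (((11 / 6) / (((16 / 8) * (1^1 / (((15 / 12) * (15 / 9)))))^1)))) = 8075602128413043 / 19351404648857600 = 0.42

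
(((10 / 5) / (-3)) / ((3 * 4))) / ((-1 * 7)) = 1 / 126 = 0.01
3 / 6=1 / 2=0.50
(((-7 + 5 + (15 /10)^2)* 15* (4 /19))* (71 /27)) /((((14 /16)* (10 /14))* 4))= 142 /171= 0.83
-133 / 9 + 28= 119 / 9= 13.22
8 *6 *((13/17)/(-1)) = -624/17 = -36.71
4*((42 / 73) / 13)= 168 / 949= 0.18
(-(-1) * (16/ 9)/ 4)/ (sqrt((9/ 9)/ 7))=4 * sqrt(7)/ 9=1.18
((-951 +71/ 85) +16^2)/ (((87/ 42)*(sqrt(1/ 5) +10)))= -8260560/ 246007 +826056*sqrt(5)/ 1230035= -32.08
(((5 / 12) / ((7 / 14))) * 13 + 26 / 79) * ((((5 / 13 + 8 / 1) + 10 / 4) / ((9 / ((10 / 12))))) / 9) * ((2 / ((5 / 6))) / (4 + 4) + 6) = 806267 / 102384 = 7.87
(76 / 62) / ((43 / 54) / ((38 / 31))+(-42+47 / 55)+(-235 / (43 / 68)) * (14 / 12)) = -184413240 / 71318975813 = -0.00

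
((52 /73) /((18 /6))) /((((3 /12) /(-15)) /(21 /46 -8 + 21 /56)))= 102.13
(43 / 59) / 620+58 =2121683 / 36580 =58.00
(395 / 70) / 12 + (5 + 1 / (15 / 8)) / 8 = 122 / 105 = 1.16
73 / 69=1.06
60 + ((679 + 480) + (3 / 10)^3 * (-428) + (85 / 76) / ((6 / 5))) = 1208.38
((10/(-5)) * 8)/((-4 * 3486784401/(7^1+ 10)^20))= 16256925626590290089606404/3486784401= 4662440735345681.07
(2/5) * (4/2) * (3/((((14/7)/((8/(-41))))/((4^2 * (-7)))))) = 5376/205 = 26.22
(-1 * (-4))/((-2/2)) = -4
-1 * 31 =-31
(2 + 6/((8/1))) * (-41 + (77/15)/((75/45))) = -2607/25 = -104.28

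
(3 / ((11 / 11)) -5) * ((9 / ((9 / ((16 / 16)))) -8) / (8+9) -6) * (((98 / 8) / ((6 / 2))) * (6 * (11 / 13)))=58751 / 221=265.84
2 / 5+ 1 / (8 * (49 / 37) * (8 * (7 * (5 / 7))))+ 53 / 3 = 849967 / 47040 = 18.07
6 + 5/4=7.25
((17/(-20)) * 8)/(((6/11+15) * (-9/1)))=374/7695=0.05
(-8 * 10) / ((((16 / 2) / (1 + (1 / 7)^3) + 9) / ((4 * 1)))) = -1376 / 73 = -18.85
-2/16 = -1/8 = -0.12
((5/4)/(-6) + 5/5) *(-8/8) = -19/24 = -0.79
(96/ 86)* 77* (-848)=-3134208/ 43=-72888.56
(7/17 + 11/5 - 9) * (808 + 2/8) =-1755519/340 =-5163.29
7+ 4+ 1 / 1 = 12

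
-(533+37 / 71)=-37880 / 71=-533.52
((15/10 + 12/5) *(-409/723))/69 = -5317/166290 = -0.03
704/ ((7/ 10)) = 1005.71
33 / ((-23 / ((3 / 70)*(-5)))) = 99 / 322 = 0.31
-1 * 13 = -13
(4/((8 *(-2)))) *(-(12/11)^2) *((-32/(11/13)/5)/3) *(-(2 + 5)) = 5.25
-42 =-42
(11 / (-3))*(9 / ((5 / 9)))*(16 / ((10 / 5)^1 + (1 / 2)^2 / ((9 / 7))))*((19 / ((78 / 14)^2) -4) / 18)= 5441568 / 66755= 81.52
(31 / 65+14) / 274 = 941 / 17810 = 0.05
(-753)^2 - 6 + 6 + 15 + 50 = 567074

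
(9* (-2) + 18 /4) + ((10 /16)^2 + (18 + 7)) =761 /64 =11.89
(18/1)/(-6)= -3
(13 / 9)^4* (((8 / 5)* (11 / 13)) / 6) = 96668 / 98415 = 0.98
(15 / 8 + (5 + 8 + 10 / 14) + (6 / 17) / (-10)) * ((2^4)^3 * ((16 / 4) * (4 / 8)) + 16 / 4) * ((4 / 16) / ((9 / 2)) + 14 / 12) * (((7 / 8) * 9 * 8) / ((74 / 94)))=2119725333 / 170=12468972.55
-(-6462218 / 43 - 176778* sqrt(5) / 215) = 176778* sqrt(5) / 215+ 6462218 / 43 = 152122.69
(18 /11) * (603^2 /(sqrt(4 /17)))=3272481 * sqrt(17) /11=1226616.80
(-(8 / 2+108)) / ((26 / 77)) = -4312 / 13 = -331.69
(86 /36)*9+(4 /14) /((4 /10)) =311 /14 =22.21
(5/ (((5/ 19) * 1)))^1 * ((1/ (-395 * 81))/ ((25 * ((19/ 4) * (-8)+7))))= 19/ 24796125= 0.00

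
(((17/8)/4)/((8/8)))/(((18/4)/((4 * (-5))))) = -85/36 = -2.36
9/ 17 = 0.53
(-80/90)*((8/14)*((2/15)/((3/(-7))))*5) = 64/81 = 0.79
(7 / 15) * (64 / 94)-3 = -1891 / 705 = -2.68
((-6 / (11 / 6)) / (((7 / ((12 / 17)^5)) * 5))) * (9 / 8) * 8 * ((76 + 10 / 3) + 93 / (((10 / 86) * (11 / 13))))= -4543052230656 / 30065471975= -151.11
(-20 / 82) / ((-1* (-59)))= -10 / 2419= -0.00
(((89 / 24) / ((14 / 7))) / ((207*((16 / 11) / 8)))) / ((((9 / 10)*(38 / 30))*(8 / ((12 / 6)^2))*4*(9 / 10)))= 122375 / 20388672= 0.01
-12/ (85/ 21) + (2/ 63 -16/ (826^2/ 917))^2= -12119210280008/ 4087973493765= -2.96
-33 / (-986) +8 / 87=371 / 2958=0.13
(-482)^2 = 232324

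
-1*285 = -285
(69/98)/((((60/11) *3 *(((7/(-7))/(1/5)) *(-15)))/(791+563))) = 0.78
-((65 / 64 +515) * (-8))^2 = -1090650625 / 64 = -17041416.02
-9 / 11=-0.82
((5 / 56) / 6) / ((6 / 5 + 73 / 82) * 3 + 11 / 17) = 17425 / 8100456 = 0.00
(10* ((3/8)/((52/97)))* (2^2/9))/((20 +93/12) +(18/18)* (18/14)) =3395/31707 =0.11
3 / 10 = 0.30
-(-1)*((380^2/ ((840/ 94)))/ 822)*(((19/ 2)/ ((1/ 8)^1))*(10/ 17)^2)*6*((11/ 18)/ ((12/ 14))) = 7092206000/ 3207033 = 2211.45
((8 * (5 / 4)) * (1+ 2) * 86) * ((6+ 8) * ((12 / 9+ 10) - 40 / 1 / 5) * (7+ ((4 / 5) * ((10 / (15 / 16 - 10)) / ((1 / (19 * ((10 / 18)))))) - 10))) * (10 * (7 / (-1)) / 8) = 3387002500 / 261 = 12977021.07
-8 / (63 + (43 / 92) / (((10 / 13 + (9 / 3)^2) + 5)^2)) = -27131904 / 213671011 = -0.13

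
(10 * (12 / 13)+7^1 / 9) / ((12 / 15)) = 5855 / 468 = 12.51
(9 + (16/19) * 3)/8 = 219/152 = 1.44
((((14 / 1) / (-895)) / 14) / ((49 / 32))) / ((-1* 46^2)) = 8 / 23199295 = 0.00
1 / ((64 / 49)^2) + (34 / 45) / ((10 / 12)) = 458603 / 307200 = 1.49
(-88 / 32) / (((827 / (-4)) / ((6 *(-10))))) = -660 / 827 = -0.80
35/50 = 7/10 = 0.70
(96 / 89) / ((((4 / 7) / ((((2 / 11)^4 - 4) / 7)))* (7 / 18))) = -3613248 / 1303049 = -2.77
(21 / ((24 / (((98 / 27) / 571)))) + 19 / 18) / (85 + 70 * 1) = 65437 / 9558540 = 0.01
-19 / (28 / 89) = -1691 / 28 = -60.39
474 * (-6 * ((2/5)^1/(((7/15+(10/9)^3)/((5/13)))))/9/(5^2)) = -460728/435565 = -1.06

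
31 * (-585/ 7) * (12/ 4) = -54405/ 7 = -7772.14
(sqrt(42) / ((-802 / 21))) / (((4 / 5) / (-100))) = 2625 *sqrt(42) / 802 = 21.21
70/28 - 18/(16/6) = -17/4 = -4.25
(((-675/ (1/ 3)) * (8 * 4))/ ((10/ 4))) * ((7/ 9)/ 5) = -4032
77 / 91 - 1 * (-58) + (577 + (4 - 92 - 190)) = 4652 / 13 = 357.85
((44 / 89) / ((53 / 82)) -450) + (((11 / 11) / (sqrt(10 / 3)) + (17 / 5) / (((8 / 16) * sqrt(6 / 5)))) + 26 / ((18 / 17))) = -18028921 / 42453 + 37 * sqrt(30) / 30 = -417.92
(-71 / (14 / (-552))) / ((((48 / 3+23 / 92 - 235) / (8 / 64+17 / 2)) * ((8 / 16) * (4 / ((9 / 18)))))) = -338031 / 12250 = -27.59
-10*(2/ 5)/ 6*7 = -14/ 3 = -4.67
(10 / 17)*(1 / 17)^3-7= -584637 / 83521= -7.00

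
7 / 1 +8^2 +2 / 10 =356 / 5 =71.20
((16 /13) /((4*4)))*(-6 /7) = -6 /91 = -0.07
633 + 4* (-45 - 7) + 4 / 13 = 5529 / 13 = 425.31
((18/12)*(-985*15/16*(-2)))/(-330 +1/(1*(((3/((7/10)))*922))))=-306507375/36511172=-8.39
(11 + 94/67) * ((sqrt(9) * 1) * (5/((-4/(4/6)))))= -4155/134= -31.01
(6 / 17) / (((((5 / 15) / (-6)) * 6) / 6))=-108 / 17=-6.35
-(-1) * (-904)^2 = 817216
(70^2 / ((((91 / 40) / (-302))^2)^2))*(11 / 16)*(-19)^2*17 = 8984554820276992000000 / 1399489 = 6419882414421972.59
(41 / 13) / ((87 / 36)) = 492 / 377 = 1.31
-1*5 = -5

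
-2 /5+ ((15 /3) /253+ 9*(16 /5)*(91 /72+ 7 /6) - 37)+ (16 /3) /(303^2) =11365239968 /348415155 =32.62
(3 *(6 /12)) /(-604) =-3 /1208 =-0.00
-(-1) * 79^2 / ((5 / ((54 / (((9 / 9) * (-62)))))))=-168507 / 155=-1087.14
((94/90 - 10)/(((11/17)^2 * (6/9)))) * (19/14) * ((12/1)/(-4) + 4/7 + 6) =-11064365/71148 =-155.51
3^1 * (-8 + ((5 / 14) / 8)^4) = -3776444589 / 157351936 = -24.00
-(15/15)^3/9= -1/9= -0.11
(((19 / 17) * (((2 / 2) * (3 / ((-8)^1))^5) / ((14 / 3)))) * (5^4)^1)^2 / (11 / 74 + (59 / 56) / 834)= 231254433689765625 / 28135700738080768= 8.22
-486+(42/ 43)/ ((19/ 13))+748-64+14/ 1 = 173750/ 817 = 212.67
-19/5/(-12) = 19/60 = 0.32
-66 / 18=-11 / 3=-3.67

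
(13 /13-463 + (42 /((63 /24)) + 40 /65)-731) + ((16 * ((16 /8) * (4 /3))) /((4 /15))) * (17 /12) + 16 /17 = -629039 /663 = -948.78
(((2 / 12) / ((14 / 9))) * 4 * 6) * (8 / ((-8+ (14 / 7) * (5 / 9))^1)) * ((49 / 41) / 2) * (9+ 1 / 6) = -20790 / 1271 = -16.36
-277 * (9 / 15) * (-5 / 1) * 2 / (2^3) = 831 / 4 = 207.75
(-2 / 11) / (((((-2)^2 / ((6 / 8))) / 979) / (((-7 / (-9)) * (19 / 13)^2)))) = -224903 / 4056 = -55.45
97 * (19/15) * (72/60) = 3686/25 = 147.44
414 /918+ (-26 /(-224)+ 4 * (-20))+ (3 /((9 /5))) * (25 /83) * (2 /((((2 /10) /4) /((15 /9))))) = -65376529 /1422288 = -45.97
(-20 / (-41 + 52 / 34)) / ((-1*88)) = -85 / 14762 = -0.01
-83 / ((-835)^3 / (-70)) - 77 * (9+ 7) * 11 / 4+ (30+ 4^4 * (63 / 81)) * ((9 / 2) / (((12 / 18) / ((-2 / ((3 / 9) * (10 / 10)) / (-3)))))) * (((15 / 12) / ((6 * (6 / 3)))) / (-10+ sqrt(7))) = -3431.81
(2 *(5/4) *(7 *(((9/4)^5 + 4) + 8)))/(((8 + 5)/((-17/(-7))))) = 6063645/26624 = 227.75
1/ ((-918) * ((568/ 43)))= -43/ 521424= -0.00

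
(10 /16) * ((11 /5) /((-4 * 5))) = -11 /160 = -0.07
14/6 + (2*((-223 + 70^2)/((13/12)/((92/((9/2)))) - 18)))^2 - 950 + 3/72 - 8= 41982409648027/155091272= 270694.86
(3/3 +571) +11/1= 583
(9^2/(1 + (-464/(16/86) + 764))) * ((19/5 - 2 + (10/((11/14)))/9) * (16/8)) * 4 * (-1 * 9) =1030968/95095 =10.84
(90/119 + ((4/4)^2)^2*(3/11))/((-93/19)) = -8531/40579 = -0.21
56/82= 28/41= 0.68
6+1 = 7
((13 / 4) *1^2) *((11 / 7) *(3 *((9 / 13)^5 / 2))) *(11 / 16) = 21434787 / 25590656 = 0.84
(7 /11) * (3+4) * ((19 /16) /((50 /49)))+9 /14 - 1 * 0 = 358933 /61600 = 5.83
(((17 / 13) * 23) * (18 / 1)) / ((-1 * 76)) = -3519 / 494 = -7.12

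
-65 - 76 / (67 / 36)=-7091 / 67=-105.84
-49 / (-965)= 0.05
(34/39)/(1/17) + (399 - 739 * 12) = -329713/39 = -8454.18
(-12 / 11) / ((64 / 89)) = -1.52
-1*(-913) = 913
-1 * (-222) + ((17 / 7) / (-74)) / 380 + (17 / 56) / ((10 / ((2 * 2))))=8744473 / 39368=222.12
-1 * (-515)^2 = -265225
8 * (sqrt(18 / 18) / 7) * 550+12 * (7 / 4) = 4547 / 7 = 649.57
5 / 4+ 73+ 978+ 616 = 6673 / 4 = 1668.25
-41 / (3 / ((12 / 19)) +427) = -164 / 1727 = -0.09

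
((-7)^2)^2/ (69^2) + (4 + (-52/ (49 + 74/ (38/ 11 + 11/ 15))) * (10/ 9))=11563325/ 3178761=3.64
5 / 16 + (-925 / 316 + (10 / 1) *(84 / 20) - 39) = 487 / 1264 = 0.39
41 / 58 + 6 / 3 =2.71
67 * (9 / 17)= 603 / 17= 35.47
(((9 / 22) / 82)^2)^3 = 531441 / 34468247221412663296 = 0.00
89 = 89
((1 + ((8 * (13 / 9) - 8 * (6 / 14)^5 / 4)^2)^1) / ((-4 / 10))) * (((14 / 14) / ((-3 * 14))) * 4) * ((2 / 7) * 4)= 122514441843400 / 3363432789843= 36.43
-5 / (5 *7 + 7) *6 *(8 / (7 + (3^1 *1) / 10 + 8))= -400 / 1071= -0.37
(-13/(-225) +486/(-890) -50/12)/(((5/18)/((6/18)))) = -186431/33375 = -5.59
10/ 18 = 5/ 9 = 0.56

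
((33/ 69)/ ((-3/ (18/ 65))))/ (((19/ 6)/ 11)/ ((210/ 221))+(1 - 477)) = 182952/ 1971355139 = 0.00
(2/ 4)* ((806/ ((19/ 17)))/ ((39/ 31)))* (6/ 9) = 32674/ 171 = 191.08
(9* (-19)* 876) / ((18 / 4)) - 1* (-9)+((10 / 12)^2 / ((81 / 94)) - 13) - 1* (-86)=-48413173 / 1458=-33205.19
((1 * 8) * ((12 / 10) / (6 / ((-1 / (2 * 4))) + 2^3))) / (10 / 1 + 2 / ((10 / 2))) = -3 / 130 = -0.02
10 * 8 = 80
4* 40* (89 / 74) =7120 / 37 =192.43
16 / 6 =8 / 3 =2.67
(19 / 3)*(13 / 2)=247 / 6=41.17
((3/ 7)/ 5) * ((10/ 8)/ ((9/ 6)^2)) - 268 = -5627/ 21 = -267.95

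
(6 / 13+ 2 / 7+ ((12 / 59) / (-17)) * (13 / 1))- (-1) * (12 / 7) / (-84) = 365017 / 638911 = 0.57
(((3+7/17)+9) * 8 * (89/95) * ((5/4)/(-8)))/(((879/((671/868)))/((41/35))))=-516629069/34501593840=-0.01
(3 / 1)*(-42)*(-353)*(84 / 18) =207564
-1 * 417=-417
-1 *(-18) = 18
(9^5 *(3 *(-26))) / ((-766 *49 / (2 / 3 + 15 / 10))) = 9979281 / 37534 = 265.87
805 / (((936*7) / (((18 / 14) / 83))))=0.00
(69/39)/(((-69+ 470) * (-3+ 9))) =23/31278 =0.00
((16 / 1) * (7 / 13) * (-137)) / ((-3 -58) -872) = 15344 / 12129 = 1.27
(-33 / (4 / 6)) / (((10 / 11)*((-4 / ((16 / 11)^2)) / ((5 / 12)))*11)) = 12 / 11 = 1.09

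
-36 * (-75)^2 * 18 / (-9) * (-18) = -7290000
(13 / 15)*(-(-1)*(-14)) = -182 / 15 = -12.13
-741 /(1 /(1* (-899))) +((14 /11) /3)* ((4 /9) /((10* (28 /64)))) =989246179 /1485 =666159.04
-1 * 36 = -36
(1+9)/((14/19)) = 95/7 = 13.57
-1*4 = -4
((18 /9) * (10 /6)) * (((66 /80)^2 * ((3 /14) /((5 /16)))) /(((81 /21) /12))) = 121 /25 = 4.84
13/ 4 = 3.25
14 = 14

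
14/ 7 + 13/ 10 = 33/ 10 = 3.30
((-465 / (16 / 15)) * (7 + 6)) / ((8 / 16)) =-90675 / 8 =-11334.38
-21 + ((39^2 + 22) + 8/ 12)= 4568/ 3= 1522.67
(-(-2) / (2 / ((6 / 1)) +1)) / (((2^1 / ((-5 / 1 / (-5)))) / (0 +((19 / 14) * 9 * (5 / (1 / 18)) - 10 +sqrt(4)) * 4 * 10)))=229170 / 7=32738.57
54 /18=3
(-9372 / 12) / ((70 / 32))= -12496 / 35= -357.03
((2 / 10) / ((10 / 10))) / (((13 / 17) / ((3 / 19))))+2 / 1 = 2521 / 1235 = 2.04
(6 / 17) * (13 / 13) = 6 / 17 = 0.35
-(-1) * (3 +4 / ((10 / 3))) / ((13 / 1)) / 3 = 7 / 65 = 0.11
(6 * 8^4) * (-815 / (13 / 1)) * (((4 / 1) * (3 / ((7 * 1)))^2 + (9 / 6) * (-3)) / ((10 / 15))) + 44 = 5543175548 / 637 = 8702002.43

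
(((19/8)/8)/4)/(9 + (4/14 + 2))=133/20224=0.01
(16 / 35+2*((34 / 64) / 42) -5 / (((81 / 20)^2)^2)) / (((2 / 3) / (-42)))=-22363578247 / 765275040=-29.22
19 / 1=19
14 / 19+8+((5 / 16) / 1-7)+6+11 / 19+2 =10.63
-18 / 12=-3 / 2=-1.50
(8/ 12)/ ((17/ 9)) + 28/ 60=209/ 255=0.82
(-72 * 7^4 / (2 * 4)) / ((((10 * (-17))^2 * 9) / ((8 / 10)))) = -2401 / 36125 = -0.07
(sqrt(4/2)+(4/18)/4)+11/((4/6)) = sqrt(2)+149/9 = 17.97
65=65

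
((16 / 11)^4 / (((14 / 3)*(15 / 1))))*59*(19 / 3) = 23.89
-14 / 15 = -0.93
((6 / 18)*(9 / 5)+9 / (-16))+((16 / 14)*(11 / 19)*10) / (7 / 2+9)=6031 / 10640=0.57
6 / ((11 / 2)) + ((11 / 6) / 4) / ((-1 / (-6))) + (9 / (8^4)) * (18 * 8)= 11707 / 2816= 4.16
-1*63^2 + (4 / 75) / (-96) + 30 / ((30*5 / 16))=-7138441 / 1800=-3965.80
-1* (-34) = 34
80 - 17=63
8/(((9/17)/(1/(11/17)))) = 2312/99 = 23.35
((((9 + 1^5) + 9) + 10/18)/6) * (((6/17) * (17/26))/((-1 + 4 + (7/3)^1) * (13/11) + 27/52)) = 3872/35121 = 0.11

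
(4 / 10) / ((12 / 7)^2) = 49 / 360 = 0.14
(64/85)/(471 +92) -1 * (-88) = 88.00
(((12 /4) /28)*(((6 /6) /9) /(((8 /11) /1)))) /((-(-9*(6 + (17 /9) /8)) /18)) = 33 /6286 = 0.01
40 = 40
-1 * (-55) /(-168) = -55 /168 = -0.33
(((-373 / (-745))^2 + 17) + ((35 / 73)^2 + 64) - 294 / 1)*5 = -628574787859 / 591545645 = -1062.60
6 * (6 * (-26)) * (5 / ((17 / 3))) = -14040 / 17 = -825.88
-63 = -63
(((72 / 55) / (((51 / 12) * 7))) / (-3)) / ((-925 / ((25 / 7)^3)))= 12000 / 16612519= 0.00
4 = 4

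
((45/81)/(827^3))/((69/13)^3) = 10985/1672269659541423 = 0.00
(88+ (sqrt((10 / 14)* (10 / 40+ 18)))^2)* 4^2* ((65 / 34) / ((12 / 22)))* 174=117318630 / 119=985870.84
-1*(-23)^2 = -529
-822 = -822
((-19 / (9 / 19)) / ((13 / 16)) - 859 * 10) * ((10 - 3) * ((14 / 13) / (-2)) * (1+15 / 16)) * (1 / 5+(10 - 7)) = 1535414314 / 7605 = 201895.37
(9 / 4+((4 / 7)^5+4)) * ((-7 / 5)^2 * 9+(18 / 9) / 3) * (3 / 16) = 21.66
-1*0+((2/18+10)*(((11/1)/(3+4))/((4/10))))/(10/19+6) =6.09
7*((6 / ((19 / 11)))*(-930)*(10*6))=-25779600 / 19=-1356821.05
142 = 142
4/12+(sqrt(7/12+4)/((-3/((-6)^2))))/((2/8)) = 1/3 - 8*sqrt(165) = -102.43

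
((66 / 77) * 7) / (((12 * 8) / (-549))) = -549 / 16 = -34.31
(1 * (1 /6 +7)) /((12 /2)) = 43 /36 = 1.19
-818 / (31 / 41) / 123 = -8.80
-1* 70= -70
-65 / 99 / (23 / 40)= -2600 / 2277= -1.14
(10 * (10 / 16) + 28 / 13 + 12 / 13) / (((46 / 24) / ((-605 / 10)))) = -176055 / 598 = -294.41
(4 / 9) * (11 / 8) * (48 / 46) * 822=12056 / 23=524.17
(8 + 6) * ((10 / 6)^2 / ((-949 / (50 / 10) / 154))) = -269500 / 8541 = -31.55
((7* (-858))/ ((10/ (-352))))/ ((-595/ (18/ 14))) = -1359072/ 2975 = -456.83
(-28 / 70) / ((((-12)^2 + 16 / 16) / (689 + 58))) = -2.06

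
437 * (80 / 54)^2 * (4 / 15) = 559360 / 2187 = 255.77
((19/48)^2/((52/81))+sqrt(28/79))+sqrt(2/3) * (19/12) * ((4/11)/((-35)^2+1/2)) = 0.84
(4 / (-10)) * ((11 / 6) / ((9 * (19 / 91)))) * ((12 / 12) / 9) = -1001 / 23085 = -0.04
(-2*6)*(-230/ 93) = 920/ 31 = 29.68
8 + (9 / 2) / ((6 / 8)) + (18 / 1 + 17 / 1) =49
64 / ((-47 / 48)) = -3072 / 47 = -65.36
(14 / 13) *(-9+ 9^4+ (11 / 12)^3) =79262309 / 11232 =7056.83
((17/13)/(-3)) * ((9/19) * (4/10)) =-0.08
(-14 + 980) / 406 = 69 / 29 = 2.38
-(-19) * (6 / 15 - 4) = -342 / 5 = -68.40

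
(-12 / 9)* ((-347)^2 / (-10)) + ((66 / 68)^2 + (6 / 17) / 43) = 11971289669 / 745620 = 16055.48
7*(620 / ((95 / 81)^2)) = 5694948 / 1805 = 3155.10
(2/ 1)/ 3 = 2/ 3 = 0.67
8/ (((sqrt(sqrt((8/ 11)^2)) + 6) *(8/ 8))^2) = 242/ (sqrt(22) + 33)^2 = 0.17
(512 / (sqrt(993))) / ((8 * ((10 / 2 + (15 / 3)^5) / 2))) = 64 * sqrt(993) / 1554045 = 0.00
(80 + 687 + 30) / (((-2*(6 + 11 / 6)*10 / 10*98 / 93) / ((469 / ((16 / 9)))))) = -134084889 / 10528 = -12736.03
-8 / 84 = -2 / 21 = -0.10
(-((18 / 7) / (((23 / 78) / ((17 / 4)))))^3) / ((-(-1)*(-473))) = 107.63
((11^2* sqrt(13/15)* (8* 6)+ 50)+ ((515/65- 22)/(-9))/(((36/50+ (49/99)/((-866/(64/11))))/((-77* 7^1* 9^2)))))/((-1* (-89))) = -1009.29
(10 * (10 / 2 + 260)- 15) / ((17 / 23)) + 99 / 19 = 67834 / 19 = 3570.21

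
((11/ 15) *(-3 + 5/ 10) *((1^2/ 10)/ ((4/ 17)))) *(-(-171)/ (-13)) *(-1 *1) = -10659/ 1040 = -10.25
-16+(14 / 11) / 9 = -1570 / 99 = -15.86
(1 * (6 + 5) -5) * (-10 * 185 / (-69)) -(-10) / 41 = 151930 / 943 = 161.11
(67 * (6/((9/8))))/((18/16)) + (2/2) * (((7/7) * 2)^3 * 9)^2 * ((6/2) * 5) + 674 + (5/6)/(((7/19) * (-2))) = 59535377/756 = 78750.50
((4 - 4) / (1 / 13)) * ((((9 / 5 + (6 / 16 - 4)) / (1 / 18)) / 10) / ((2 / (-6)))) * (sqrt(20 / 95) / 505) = 0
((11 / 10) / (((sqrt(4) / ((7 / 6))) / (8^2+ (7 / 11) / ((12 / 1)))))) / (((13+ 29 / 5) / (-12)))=-59185 / 2256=-26.23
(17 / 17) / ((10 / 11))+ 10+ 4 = 151 / 10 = 15.10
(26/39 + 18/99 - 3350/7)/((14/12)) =-220708/539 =-409.48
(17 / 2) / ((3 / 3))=17 / 2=8.50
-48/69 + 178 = 4078/23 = 177.30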